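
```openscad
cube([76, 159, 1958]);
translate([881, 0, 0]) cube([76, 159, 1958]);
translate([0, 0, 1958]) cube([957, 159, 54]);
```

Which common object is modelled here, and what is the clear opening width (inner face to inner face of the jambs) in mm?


A door frame. The clear opening width is 805 mm.

Two 1958 mm tall posts with a header on top — a door frame. The left jamb is 76 mm wide at x = 0; the right jamb starts at x = 881. The clear opening is 881 − 76 = 805 mm.


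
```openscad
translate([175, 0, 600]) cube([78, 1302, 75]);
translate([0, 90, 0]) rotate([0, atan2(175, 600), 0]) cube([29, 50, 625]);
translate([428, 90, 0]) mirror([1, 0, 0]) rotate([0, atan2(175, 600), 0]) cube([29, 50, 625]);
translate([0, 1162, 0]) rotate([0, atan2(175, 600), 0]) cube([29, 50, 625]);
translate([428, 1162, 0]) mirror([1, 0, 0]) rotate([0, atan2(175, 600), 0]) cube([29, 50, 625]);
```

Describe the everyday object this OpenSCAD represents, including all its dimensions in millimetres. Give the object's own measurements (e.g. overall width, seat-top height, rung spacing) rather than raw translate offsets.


A sawhorse. A 78×1302×75 mm beam (x, y, z) sits on two A-frame leg pairs. Each pair is two raked legs of 29×50 mm section (50 mm along y) splaying symmetrically in x. Each leg rises 600 mm vertically over 175 mm of horizontal reach and is 625 mm long along its own axis. Every leg's outer bottom edge rests on the floor and its outer top edge meets a bottom edge of the beam — the left legs (tilting toward +x) meet the beam's −x bottom edge, the right legs (their mirror images, tilting toward −x) meet its +x bottom edge — so the leg tops tuck under the beam, the beam's underside is 600 mm above the floor, and the feet are 428 mm apart outside-to-outside with the beam centred between them. The two leg pairs are set in 90 mm from either end of the beam.


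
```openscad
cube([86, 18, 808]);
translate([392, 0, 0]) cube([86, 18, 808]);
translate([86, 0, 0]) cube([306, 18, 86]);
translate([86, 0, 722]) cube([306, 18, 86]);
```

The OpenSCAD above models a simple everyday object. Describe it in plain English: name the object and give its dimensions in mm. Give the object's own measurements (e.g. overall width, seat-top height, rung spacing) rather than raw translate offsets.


A rectangular picture frame lying in the x–z plane (depth along y). The opening is 306 mm wide (x) by 636 mm tall (z), surrounded by a border 86 mm wide on all four sides. The frame is 18 mm deep and is made of two full-height vertical stiles with two horizontal rails fitted between them.


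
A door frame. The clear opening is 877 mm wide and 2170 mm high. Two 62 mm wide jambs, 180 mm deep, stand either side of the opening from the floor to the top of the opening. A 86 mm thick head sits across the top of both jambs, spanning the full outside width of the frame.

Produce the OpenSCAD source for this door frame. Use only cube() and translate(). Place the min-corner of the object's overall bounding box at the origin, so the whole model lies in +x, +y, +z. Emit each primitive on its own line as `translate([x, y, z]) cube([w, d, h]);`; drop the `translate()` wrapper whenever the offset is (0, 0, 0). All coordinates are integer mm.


cube([62, 180, 2170]);
translate([939, 0, 0]) cube([62, 180, 2170]);
translate([0, 0, 2170]) cube([1001, 180, 86]);


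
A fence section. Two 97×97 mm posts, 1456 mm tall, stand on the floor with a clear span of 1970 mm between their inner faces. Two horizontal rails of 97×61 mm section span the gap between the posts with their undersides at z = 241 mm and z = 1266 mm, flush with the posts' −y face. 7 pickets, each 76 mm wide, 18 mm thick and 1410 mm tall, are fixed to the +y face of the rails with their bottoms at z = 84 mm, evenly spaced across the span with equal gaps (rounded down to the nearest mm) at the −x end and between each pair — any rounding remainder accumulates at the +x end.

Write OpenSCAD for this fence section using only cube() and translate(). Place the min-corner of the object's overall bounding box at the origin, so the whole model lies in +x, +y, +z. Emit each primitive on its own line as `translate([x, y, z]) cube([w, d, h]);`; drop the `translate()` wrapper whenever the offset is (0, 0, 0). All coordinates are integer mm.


cube([97, 97, 1456]);
translate([2067, 0, 0]) cube([97, 97, 1456]);
translate([97, 0, 241]) cube([1970, 97, 61]);
translate([97, 0, 1266]) cube([1970, 97, 61]);
translate([276, 97, 84]) cube([76, 18, 1410]);
translate([531, 97, 84]) cube([76, 18, 1410]);
translate([786, 97, 84]) cube([76, 18, 1410]);
translate([1041, 97, 84]) cube([76, 18, 1410]);
translate([1296, 97, 84]) cube([76, 18, 1410]);
translate([1551, 97, 84]) cube([76, 18, 1410]);
translate([1806, 97, 84]) cube([76, 18, 1410]);


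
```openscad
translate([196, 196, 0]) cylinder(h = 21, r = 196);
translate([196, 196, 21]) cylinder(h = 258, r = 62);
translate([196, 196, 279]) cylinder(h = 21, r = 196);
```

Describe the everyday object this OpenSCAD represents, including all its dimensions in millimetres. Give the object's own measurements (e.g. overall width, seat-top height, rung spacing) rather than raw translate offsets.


A spool: two coaxial disc flanges of radius 196 mm and thickness 21 mm, joined by a core cylinder of radius 62 mm and height 258 mm. The lower flange rests on z = 0 and the three cylinders share a vertical axis.


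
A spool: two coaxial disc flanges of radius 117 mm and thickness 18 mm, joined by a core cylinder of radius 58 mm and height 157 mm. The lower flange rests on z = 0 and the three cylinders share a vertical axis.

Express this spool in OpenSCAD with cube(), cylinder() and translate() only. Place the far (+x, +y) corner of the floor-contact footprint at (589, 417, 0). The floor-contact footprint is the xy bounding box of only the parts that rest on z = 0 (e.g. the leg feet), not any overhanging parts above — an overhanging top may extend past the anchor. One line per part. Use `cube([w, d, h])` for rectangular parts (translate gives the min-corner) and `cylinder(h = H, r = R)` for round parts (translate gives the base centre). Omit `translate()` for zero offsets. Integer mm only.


translate([472, 300, 0]) cylinder(h = 18, r = 117);
translate([472, 300, 18]) cylinder(h = 157, r = 58);
translate([472, 300, 175]) cylinder(h = 18, r = 117);


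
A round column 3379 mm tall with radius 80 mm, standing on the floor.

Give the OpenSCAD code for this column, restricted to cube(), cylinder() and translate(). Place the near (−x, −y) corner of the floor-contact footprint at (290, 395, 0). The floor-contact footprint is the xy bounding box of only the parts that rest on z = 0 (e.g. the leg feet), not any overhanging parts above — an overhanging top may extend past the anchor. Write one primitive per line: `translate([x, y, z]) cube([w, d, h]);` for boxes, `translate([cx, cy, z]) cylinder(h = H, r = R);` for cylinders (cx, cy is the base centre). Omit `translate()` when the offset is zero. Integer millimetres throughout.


translate([370, 475, 0]) cylinder(h = 3379, r = 80);


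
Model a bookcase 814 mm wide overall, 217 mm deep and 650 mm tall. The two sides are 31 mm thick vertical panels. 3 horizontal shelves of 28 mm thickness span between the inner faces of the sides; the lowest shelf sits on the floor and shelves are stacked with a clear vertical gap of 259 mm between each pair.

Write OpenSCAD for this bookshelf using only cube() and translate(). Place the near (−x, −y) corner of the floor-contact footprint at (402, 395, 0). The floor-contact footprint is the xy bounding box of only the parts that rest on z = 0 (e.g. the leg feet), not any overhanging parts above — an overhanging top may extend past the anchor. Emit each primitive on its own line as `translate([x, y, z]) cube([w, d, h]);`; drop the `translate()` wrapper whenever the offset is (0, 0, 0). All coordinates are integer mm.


translate([402, 395, 0]) cube([31, 217, 650]);
translate([1185, 395, 0]) cube([31, 217, 650]);
translate([433, 395, 0]) cube([752, 217, 28]);
translate([433, 395, 287]) cube([752, 217, 28]);
translate([433, 395, 574]) cube([752, 217, 28]);


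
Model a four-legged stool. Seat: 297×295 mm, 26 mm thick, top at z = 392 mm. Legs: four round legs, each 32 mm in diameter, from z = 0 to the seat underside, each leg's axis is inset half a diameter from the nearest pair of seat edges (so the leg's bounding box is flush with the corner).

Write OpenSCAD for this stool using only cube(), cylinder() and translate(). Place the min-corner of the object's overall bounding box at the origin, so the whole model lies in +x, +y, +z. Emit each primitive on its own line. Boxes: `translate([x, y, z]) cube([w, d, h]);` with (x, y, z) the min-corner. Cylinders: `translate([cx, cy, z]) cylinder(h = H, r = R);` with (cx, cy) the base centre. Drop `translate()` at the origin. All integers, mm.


// leg_h = 392 - 26 = 366
translate([0, 0, 366]) cube([297, 295, 26]);
translate([16, 16, 0]) cylinder(h = 366, r = 16);
translate([281, 16, 0]) cylinder(h = 366, r = 16);
translate([16, 279, 0]) cylinder(h = 366, r = 16);
translate([281, 279, 0]) cylinder(h = 366, r = 16);


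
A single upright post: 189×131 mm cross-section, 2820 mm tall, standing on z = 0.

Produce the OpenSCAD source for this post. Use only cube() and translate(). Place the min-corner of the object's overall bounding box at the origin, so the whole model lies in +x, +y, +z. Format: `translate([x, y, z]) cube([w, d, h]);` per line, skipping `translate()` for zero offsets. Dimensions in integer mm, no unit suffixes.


cube([189, 131, 2820]);


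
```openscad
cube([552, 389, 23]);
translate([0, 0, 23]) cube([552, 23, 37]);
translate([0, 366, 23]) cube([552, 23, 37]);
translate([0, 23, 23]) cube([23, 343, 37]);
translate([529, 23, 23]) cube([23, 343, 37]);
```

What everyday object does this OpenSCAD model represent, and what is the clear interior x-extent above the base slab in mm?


An open box. The internal width is 506 mm.

A 552×389 base slab with four walls standing on it — an open box. The base is 552 mm wide and the walls are 23 mm thick, so the internal width is 552 − 2 × 23 = 506 mm.


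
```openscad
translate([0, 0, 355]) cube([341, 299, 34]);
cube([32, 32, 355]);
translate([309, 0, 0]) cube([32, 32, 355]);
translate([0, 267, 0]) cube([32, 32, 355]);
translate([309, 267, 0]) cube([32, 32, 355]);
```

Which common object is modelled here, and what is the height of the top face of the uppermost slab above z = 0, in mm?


A stool. The seat height is 389 mm.

A 341×299×34 slab at z = 355 on four corner posts — a stool. The seat top is 355 + 34 = 389 mm.


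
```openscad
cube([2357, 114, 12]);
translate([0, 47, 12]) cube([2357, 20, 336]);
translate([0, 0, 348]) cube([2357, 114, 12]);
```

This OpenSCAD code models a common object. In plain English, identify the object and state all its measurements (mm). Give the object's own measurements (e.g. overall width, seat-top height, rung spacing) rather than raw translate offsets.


An I-beam lying along x, 2357 mm long. Overall section height 360 mm. Two flanges 114 mm wide (y) and 12 mm thick, one on the floor and one at the top; a web 20 mm thick runs between them, centred on the flange width.


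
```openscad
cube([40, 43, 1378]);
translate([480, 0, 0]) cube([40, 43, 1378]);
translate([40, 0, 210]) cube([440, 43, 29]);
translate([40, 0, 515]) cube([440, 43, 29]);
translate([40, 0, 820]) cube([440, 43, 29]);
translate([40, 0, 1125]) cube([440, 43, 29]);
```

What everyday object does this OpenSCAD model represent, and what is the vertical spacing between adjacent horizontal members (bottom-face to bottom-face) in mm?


A ladder. The rung spacing is 305 mm.

Two tall 40×43 posts with 4 short bars between them — a ladder. Adjacent rungs sit at z = 210 and z = 515, so the spacing is 515 − 210 = 305 mm.


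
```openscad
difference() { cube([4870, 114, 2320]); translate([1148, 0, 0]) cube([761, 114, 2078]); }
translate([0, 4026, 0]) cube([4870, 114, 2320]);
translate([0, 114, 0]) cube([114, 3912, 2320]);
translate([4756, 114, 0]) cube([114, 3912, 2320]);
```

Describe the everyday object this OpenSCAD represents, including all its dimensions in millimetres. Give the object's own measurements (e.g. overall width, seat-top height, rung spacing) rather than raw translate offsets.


A single room: four walls, each 2320 mm tall and 114 mm thick, enclosing an outside footprint 4870×4140 mm (x × y), no floor or roof. The front and back walls (−y and +y sides) run the full x-width; the side walls fit between their inner faces. A door opening 761 mm wide and 2078 mm tall is cut through the front wall from the floor up, its −x edge 1148 mm from the wall's −x end.


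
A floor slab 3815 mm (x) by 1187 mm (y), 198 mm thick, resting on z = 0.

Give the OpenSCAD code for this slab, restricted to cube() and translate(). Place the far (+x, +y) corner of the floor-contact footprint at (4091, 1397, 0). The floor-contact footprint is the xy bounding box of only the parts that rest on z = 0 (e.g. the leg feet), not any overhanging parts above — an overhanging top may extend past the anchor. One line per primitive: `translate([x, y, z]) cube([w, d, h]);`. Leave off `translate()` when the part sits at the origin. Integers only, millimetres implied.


translate([276, 210, 0]) cube([3815, 1187, 198]);


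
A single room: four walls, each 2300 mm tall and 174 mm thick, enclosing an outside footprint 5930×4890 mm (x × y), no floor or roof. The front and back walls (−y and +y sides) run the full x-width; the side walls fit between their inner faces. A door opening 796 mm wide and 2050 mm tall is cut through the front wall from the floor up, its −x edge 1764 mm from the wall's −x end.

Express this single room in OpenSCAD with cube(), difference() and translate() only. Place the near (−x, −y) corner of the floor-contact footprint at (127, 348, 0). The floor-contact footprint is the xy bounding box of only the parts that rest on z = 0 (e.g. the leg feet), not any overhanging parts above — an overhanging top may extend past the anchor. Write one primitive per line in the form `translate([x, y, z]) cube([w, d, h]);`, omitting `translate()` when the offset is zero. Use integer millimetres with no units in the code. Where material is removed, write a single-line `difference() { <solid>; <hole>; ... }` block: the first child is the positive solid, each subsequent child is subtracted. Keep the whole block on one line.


difference() { translate([127, 348, 0]) cube([5930, 174, 2300]); translate([1891, 348, 0]) cube([796, 174, 2050]); }
translate([127, 5064, 0]) cube([5930, 174, 2300]);
translate([127, 522, 0]) cube([174, 4542, 2300]);
translate([5883, 522, 0]) cube([174, 4542, 2300]);


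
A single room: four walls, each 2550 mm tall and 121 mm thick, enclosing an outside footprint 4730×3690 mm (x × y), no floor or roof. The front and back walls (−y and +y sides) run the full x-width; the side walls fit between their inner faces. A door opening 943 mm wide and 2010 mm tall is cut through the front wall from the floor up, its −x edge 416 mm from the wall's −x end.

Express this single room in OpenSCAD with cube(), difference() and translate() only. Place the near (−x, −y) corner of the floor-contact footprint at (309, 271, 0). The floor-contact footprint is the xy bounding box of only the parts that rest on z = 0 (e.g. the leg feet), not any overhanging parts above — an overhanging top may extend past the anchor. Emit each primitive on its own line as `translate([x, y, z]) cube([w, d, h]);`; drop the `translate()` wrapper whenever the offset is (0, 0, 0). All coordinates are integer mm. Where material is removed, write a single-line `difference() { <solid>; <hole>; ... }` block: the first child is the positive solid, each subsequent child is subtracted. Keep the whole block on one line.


difference() { translate([309, 271, 0]) cube([4730, 121, 2550]); translate([725, 271, 0]) cube([943, 121, 2010]); }
translate([309, 3840, 0]) cube([4730, 121, 2550]);
translate([309, 392, 0]) cube([121, 3448, 2550]);
translate([4918, 392, 0]) cube([121, 3448, 2550]);


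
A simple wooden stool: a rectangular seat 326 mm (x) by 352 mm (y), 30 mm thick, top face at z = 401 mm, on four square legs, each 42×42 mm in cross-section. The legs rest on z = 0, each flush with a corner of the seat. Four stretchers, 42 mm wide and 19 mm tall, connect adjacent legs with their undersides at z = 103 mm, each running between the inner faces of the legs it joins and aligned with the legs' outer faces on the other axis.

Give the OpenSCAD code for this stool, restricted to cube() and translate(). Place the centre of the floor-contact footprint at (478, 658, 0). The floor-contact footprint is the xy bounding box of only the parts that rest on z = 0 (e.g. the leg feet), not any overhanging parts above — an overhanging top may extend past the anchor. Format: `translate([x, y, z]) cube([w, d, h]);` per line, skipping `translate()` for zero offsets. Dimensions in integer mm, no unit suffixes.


// leg_h = 401 - 30 = 371
// stretcher span = 326 - 2*42 = 242
translate([315, 482, 371]) cube([326, 352, 30]);
translate([315, 482, 0]) cube([42, 42, 371]);
translate([599, 482, 0]) cube([42, 42, 371]);
translate([315, 792, 0]) cube([42, 42, 371]);
translate([599, 792, 0]) cube([42, 42, 371]);
translate([357, 482, 103]) cube([242, 42, 19]);
translate([357, 792, 103]) cube([242, 42, 19]);
translate([315, 524, 103]) cube([42, 268, 19]);
translate([599, 524, 103]) cube([42, 268, 19]);


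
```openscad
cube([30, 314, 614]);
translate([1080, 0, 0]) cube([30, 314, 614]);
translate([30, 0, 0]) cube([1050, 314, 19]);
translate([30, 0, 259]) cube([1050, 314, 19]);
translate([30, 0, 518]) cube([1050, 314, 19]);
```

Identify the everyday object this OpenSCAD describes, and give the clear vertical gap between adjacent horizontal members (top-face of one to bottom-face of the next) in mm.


A bookshelf. The clear shelf gap is 240 mm.

Two tall side panels with 3 horizontal boards between them — a bookshelf. The first two shelf undersides are at z = 0 and z = 259; with shelf thickness 19, the clear gap is 259 − 0 − 19 = 240 mm.


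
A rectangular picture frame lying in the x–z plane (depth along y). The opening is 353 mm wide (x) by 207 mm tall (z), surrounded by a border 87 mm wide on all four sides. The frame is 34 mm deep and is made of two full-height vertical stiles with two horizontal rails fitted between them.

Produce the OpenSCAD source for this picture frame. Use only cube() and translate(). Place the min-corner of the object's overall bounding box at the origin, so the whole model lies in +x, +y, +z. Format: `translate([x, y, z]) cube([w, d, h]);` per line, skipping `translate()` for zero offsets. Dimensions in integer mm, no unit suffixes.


cube([87, 34, 381]);
translate([440, 0, 0]) cube([87, 34, 381]);
translate([87, 0, 0]) cube([353, 34, 87]);
translate([87, 0, 294]) cube([353, 34, 87]);


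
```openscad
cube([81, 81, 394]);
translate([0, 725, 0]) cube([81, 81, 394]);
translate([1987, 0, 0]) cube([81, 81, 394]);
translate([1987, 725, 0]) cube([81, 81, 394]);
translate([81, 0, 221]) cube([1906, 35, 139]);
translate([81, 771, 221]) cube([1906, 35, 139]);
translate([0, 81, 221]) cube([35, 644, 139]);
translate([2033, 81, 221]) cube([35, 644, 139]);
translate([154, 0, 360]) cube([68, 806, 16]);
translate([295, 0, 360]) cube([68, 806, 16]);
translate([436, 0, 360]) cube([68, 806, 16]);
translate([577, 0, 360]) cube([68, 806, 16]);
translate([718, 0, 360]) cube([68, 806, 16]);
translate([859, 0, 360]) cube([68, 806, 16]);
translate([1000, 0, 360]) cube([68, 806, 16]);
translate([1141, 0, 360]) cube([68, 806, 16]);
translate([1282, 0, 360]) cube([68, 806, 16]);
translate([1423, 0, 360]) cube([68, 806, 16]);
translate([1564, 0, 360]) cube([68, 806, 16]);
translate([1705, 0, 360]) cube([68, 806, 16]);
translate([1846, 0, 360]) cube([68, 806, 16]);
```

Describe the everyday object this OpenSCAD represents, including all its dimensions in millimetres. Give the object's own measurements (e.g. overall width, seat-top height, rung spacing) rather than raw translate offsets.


A bed frame 2068 mm long (x) by 806 mm wide (y). Four 81×81 mm corner posts, 394 mm tall, at the corners of the footprint. Four rails of 35 mm thickness and 139 mm height run between adjacent posts with their undersides at z = 221 mm, their outer faces flush with the outside of the frame (the two x-running rails run between the posts' inner faces; the two y-running rails run between the posts' inner faces). 13 slats, each 68 mm wide (x) and 16 mm thick, lie across the top of the two x-running rails, running the full 806 mm width of the frame in y; along x they sit between the end posts with a 73 mm gap after the −x posts and between neighbouring slats and before the +x posts.


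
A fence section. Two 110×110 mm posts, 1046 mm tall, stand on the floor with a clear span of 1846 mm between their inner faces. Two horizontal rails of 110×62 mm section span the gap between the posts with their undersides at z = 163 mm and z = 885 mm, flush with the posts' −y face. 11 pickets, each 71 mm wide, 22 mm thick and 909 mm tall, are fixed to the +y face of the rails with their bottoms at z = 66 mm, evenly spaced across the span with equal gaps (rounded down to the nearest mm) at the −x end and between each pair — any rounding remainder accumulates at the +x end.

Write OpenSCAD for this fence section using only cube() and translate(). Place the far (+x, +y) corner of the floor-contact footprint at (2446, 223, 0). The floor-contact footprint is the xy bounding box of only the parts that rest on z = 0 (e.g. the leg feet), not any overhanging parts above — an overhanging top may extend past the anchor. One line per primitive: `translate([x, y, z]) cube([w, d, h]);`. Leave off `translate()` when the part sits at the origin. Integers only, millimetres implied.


translate([380, 113, 0]) cube([110, 110, 1046]);
translate([2336, 113, 0]) cube([110, 110, 1046]);
translate([490, 113, 163]) cube([1846, 110, 62]);
translate([490, 113, 885]) cube([1846, 110, 62]);
translate([578, 223, 66]) cube([71, 22, 909]);
translate([737, 223, 66]) cube([71, 22, 909]);
translate([896, 223, 66]) cube([71, 22, 909]);
translate([1055, 223, 66]) cube([71, 22, 909]);
translate([1214, 223, 66]) cube([71, 22, 909]);
translate([1373, 223, 66]) cube([71, 22, 909]);
translate([1532, 223, 66]) cube([71, 22, 909]);
translate([1691, 223, 66]) cube([71, 22, 909]);
translate([1850, 223, 66]) cube([71, 22, 909]);
translate([2009, 223, 66]) cube([71, 22, 909]);
translate([2168, 223, 66]) cube([71, 22, 909]);


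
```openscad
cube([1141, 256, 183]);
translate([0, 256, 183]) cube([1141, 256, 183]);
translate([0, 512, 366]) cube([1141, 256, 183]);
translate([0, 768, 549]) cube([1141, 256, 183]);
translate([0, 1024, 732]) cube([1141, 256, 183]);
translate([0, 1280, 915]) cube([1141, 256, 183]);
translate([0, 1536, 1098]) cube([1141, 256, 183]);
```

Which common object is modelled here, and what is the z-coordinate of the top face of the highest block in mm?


A staircase. The total rise is 1281 mm.

7 identical blocks, each offset up and back from the previous — a staircase. Each step is 183 mm tall and there are 7 of them, so the total rise is 7 × 183 = 1281 mm.


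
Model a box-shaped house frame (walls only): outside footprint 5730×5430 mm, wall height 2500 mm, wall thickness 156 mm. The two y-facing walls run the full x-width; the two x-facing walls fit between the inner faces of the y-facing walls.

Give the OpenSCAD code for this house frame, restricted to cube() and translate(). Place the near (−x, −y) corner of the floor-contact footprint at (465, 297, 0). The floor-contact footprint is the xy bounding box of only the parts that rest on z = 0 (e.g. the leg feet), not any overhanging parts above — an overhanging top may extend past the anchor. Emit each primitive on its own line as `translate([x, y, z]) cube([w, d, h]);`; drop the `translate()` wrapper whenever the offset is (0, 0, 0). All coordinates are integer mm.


translate([465, 297, 0]) cube([5730, 156, 2500]);
translate([465, 5571, 0]) cube([5730, 156, 2500]);
translate([465, 453, 0]) cube([156, 5118, 2500]);
translate([6039, 453, 0]) cube([156, 5118, 2500]);


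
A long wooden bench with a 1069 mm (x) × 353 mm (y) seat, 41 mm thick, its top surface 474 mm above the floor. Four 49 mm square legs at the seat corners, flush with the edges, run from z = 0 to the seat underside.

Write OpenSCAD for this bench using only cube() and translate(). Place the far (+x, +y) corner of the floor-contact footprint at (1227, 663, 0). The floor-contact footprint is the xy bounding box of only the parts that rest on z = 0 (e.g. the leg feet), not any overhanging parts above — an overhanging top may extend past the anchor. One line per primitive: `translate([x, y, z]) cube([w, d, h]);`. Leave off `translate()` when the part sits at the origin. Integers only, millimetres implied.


translate([158, 310, 433]) cube([1069, 353, 41]);
translate([158, 310, 0]) cube([49, 49, 433]);
translate([158, 614, 0]) cube([49, 49, 433]);
translate([1178, 310, 0]) cube([49, 49, 433]);
translate([1178, 614, 0]) cube([49, 49, 433]);


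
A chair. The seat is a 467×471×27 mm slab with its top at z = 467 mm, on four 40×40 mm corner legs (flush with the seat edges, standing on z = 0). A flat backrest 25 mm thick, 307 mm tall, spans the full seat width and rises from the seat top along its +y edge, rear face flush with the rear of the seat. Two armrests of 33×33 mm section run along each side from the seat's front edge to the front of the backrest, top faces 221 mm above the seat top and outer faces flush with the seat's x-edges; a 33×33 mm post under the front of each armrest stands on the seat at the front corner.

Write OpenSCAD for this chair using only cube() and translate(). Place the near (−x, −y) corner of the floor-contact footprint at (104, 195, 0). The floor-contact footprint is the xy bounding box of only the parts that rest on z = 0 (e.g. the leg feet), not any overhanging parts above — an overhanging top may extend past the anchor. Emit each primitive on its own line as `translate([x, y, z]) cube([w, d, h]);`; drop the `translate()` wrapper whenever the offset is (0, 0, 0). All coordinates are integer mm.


// leg_h = 467 - 27 = 440
// arm post h = 221 - 33 = 188
translate([104, 195, 440]) cube([467, 471, 27]);
translate([104, 195, 0]) cube([40, 40, 440]);
translate([531, 195, 0]) cube([40, 40, 440]);
translate([104, 626, 0]) cube([40, 40, 440]);
translate([531, 626, 0]) cube([40, 40, 440]);
translate([104, 641, 467]) cube([467, 25, 307]);
translate([104, 195, 655]) cube([33, 446, 33]);
translate([538, 195, 655]) cube([33, 446, 33]);
translate([104, 195, 467]) cube([33, 33, 188]);
translate([538, 195, 467]) cube([33, 33, 188]);


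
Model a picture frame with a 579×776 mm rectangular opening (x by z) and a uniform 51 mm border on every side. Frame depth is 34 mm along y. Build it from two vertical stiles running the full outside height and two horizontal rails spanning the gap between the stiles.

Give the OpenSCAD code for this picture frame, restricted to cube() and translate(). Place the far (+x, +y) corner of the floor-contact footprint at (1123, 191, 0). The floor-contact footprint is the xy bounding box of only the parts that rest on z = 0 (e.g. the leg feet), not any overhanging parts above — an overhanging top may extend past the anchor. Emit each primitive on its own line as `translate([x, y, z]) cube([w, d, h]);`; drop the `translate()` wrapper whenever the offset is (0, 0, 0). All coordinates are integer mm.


translate([442, 157, 0]) cube([51, 34, 878]);
translate([1072, 157, 0]) cube([51, 34, 878]);
translate([493, 157, 0]) cube([579, 34, 51]);
translate([493, 157, 827]) cube([579, 34, 51]);


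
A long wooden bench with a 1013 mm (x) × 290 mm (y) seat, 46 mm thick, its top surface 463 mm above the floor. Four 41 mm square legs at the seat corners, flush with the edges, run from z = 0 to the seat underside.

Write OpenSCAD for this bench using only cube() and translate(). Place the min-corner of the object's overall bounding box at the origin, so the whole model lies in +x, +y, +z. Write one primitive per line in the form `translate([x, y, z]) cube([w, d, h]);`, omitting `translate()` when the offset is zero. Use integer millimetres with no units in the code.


translate([0, 0, 417]) cube([1013, 290, 46]);
cube([41, 41, 417]);
translate([0, 249, 0]) cube([41, 41, 417]);
translate([972, 0, 0]) cube([41, 41, 417]);
translate([972, 249, 0]) cube([41, 41, 417]);


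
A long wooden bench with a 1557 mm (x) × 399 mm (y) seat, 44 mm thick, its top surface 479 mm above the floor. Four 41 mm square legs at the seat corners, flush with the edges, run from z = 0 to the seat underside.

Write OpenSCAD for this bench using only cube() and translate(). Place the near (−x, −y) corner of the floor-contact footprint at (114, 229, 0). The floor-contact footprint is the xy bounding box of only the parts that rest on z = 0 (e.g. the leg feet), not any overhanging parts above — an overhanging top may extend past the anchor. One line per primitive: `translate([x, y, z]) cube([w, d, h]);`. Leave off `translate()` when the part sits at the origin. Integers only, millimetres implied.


// leg_h = 479 − 44 = 435
translate([114, 229, 435]) cube([1557, 399, 44]);
translate([114, 229, 0]) cube([41, 41, 435]);
translate([114, 587, 0]) cube([41, 41, 435]);
translate([1630, 229, 0]) cube([41, 41, 435]);
translate([1630, 587, 0]) cube([41, 41, 435]);


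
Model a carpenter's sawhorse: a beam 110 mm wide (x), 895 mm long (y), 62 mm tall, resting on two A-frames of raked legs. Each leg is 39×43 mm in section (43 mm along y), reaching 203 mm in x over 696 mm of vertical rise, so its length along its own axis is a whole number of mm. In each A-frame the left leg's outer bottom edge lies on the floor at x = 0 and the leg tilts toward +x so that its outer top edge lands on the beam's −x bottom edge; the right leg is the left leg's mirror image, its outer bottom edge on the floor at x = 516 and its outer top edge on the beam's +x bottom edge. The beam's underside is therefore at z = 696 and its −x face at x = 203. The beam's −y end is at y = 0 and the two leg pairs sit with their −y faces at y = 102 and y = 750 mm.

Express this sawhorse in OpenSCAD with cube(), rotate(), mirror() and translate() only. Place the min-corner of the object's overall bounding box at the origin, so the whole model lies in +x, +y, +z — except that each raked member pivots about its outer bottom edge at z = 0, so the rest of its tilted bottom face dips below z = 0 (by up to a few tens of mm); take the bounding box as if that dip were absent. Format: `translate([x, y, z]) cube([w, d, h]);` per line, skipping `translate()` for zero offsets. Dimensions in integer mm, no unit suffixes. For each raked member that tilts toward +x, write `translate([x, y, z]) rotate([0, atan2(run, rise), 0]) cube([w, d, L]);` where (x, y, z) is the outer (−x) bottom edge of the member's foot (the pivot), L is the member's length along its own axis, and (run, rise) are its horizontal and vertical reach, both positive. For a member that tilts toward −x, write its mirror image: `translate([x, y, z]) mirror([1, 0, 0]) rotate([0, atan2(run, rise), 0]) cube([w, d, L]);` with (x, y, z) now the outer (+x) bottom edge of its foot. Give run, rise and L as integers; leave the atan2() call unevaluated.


// leg length = √(203² + 696²) = 725
// right-leg outer foot x = 2·203 + 110 = 516
// beam min-corner = (203, 0, 696)
translate([203, 0, 696]) cube([110, 895, 62]);
translate([0, 102, 0]) rotate([0, atan2(203, 696), 0]) cube([39, 43, 725]);
translate([516, 102, 0]) mirror([1, 0, 0]) rotate([0, atan2(203, 696), 0]) cube([39, 43, 725]);
translate([0, 750, 0]) rotate([0, atan2(203, 696), 0]) cube([39, 43, 725]);
translate([516, 750, 0]) mirror([1, 0, 0]) rotate([0, atan2(203, 696), 0]) cube([39, 43, 725]);


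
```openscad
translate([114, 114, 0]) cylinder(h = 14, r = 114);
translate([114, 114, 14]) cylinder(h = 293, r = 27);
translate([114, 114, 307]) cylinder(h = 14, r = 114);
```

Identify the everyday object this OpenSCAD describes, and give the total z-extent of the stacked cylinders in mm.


A spool. The overall height is 321 mm.

Three coaxial cylinders, large–small–large — a spool. Two 14 mm flanges and a 293 mm core give 14 + 293 + 14 = 321 mm.


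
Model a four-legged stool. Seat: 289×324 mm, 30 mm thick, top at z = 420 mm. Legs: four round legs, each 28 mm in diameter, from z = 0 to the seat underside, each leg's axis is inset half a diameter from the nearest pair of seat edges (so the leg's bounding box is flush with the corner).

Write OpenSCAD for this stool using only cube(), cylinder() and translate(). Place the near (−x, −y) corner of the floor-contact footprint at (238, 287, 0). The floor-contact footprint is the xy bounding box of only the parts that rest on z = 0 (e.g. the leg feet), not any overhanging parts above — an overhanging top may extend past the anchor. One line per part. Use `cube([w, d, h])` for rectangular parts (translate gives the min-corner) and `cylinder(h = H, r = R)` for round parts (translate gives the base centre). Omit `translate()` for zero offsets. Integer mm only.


translate([238, 287, 390]) cube([289, 324, 30]);
translate([252, 301, 0]) cylinder(h = 390, r = 14);
translate([513, 301, 0]) cylinder(h = 390, r = 14);
translate([252, 597, 0]) cylinder(h = 390, r = 14);
translate([513, 597, 0]) cylinder(h = 390, r = 14);


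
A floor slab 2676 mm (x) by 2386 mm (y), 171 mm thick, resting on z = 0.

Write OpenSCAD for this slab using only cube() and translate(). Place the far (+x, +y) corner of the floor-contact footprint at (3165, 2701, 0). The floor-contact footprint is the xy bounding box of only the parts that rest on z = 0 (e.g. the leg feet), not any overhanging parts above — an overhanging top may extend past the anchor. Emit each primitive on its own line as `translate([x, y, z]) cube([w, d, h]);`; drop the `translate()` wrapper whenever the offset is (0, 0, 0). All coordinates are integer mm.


translate([489, 315, 0]) cube([2676, 2386, 171]);


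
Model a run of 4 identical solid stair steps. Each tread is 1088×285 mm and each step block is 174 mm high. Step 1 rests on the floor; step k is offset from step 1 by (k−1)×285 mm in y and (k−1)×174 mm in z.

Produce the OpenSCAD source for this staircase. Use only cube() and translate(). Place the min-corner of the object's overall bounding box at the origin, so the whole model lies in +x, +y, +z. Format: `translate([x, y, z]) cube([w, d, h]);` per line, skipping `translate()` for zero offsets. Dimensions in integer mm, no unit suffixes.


cube([1088, 285, 174]);
translate([0, 285, 174]) cube([1088, 285, 174]);
translate([0, 570, 348]) cube([1088, 285, 174]);
translate([0, 855, 522]) cube([1088, 285, 174]);


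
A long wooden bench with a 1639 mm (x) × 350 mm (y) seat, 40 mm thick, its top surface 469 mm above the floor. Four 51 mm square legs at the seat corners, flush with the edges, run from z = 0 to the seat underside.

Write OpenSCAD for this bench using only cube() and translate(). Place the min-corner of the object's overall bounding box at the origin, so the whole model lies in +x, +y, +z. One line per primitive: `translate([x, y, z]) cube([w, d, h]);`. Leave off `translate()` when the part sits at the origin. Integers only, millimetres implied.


translate([0, 0, 429]) cube([1639, 350, 40]);
cube([51, 51, 429]);
translate([0, 299, 0]) cube([51, 51, 429]);
translate([1588, 0, 0]) cube([51, 51, 429]);
translate([1588, 299, 0]) cube([51, 51, 429]);


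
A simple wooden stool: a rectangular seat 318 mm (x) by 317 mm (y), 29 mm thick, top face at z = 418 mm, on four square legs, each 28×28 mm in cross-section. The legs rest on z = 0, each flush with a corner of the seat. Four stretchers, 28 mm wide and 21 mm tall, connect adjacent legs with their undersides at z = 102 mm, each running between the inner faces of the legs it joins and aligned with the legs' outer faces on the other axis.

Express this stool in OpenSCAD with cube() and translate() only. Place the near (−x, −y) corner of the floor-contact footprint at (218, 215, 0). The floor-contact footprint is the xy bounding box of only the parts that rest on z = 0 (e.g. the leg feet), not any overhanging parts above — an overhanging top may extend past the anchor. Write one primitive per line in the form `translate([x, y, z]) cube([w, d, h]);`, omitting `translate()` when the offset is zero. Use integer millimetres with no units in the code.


translate([218, 215, 389]) cube([318, 317, 29]);
translate([218, 215, 0]) cube([28, 28, 389]);
translate([508, 215, 0]) cube([28, 28, 389]);
translate([218, 504, 0]) cube([28, 28, 389]);
translate([508, 504, 0]) cube([28, 28, 389]);
translate([246, 215, 102]) cube([262, 28, 21]);
translate([246, 504, 102]) cube([262, 28, 21]);
translate([218, 243, 102]) cube([28, 261, 21]);
translate([508, 243, 102]) cube([28, 261, 21]);


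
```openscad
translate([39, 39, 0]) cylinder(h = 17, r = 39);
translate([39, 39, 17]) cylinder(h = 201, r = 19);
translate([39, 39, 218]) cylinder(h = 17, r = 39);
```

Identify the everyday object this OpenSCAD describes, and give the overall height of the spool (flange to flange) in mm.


A spool. The overall height is 235 mm.

Three coaxial cylinders, large–small–large — a spool. Two 17 mm flanges and a 201 mm core give 17 + 201 + 17 = 235 mm.


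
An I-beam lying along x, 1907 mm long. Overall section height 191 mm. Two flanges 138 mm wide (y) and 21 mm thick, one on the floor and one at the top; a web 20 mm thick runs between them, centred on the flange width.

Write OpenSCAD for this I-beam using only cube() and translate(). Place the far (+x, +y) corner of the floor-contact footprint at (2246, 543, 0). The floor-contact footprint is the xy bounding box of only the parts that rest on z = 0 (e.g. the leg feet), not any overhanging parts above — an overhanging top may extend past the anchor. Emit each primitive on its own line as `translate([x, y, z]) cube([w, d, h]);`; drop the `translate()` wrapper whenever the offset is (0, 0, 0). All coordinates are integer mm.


translate([339, 405, 0]) cube([1907, 138, 21]);
translate([339, 464, 21]) cube([1907, 20, 149]);
translate([339, 405, 170]) cube([1907, 138, 21]);


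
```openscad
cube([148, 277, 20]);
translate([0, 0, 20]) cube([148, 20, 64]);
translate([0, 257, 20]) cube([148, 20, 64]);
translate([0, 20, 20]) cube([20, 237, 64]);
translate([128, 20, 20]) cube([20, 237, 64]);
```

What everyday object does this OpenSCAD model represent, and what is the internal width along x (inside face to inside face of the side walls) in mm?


An open box. The internal width is 108 mm.

A 148×277 base slab with four walls standing on it — an open box. The base is 148 mm wide and the walls are 20 mm thick, so the internal width is 148 − 2 × 20 = 108 mm.


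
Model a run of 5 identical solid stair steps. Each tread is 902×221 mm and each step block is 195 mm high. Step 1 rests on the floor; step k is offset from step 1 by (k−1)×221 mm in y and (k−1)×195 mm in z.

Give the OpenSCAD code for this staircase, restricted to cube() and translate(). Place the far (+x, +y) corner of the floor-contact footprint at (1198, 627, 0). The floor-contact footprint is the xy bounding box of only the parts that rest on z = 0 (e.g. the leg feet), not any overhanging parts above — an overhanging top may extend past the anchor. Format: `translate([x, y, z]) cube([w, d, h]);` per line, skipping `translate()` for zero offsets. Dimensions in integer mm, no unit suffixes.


translate([296, 406, 0]) cube([902, 221, 195]);
translate([296, 627, 195]) cube([902, 221, 195]);
translate([296, 848, 390]) cube([902, 221, 195]);
translate([296, 1069, 585]) cube([902, 221, 195]);
translate([296, 1290, 780]) cube([902, 221, 195]);


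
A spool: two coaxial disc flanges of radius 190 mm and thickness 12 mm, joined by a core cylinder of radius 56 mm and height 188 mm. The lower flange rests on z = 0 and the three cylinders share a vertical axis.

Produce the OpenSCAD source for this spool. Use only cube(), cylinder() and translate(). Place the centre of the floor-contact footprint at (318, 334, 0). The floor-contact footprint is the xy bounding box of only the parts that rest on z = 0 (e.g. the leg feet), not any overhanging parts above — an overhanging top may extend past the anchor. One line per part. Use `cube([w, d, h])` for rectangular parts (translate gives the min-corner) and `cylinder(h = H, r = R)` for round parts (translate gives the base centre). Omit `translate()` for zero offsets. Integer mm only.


translate([318, 334, 0]) cylinder(h = 12, r = 190);
translate([318, 334, 12]) cylinder(h = 188, r = 56);
translate([318, 334, 200]) cylinder(h = 12, r = 190);
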